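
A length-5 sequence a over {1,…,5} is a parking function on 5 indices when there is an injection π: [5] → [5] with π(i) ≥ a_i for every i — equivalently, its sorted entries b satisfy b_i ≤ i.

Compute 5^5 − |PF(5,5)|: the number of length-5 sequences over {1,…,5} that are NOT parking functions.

1829

|PF(5,5)| = (5−5+1)·(5+1)^(5−1) = 1·1296 = 1296 (Pollak)
Check (2,4,3,3,3) → sorted (2,3,3,3,4): b_1=2>1, not a PF.
Total 3125; non-PF = 3125−1296 = 1829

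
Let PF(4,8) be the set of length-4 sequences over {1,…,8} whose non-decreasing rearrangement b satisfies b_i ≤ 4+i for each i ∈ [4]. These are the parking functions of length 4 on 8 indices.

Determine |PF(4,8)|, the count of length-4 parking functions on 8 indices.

3645

|PF(4,8)| = 5·9^3 = 5×729 = 3645
E.g. (5,6,7,5) → sorted (5,5,6,7): b_i ≤ 4+i ∀i, a PF.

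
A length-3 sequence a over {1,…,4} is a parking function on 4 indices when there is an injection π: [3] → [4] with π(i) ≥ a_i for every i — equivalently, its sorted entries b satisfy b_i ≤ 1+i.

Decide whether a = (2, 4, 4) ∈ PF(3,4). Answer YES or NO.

Rearranged: b = (2, 4, 4).
  b_1=2 ≤ 2
  b_2=4 > 3
  fails at i=2 ⇒ NO

NO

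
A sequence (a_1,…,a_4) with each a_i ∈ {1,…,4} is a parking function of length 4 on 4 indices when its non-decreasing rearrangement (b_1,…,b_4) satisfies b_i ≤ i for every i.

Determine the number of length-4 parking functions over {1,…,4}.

125

|PF(4,4)| = (4−4+1)·(4+1)^(4−1) = 1·125 = 125 (Pollak)
E.g. (2,2,1,4) → sorted (1,2,2,4): b_i ≤ i ∀i, a PF.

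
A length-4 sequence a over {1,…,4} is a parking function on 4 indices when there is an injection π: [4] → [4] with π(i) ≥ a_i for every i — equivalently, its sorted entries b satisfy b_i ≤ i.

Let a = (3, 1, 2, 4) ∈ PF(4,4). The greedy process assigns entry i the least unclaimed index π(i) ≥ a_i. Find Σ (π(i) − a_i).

Σπ = 4·5/2 = 10 (π permutes [4]); Σa = 3+1+2+4 = 10; disp = 10−10 = 0.

0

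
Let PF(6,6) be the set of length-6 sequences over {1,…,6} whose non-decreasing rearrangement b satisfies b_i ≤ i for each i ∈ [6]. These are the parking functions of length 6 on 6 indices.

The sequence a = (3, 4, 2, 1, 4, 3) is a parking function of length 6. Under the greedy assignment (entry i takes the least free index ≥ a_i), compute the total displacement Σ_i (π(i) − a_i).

4

Σπ = 6·7/2 = 21 (π permutes [6]); Σa = 3+4+2+1+4+3 = 17; disp = 21−17 = 4.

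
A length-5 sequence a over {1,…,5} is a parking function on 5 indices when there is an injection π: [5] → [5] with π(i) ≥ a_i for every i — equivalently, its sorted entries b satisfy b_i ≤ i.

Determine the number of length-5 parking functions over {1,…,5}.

#PF = (5+1−5)·(5+1)^{5−1} = 1·1296 = 1296 [KW]
Check (3,1,4,4,2) → sorted (1,2,3,4,4): b_i ≤ i ∀i, a PF.

1296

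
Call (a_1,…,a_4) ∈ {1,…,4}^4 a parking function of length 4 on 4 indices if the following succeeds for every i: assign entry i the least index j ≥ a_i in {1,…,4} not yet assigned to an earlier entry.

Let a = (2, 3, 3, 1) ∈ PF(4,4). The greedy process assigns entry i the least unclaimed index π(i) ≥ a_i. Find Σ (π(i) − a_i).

Σπ(i) = 1+…+4 = 10; Σa = 2+3+3+1 = 9; disp = 10−9 = 1.

1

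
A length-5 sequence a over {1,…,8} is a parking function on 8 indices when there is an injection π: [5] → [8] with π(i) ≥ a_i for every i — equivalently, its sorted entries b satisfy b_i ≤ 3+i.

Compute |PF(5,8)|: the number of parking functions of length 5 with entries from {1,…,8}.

26244

Count = (8−5+1)·(8+1)^(5−1) = 4 · 6561 = 26244
Example (4,4,6,7,4) → sorted (4,4,4,6,7): b_i ≤ 3+i ∀i, a PF.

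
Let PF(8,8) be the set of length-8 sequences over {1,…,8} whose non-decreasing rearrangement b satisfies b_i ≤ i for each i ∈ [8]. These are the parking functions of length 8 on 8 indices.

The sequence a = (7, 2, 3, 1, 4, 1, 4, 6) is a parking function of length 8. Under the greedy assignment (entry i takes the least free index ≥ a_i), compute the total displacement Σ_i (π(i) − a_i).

Σπ = 8·9/2 = 36 (π permutes [8]); Σa = 7+2+3+1+4+1+4+6 = 28; disp = 36−28 = 8.

8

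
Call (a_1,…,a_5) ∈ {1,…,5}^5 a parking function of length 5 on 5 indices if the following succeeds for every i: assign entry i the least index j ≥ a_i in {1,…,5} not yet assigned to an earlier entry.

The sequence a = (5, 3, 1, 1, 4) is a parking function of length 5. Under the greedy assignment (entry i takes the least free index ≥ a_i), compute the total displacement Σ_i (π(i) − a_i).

1

Σπ(i) = 1+…+5 = 15; Σa = 5+3+1+1+4 = 14; disp = 15−14 = 1.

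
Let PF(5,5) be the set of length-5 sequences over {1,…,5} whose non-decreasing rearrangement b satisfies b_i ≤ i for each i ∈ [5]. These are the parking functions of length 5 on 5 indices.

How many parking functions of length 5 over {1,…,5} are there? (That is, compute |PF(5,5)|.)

|PF(5,5)| = (6−5)·6^(5−1) = 1·1296 = 1296 (Pollak)
Example (2,3,1,2,3) → sorted (1,2,2,3,3): b_i ≤ i ∀i, a PF.

1296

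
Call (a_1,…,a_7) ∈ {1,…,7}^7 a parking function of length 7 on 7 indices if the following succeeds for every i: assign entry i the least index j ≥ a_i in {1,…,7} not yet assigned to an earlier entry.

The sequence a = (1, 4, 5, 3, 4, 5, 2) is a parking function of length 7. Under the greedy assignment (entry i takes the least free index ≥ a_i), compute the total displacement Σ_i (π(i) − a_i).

Σπ = 28 ({1..7} each once); Σa = 1+4+5+3+4+5+2 = 24; disp = 28−24 = 4.

4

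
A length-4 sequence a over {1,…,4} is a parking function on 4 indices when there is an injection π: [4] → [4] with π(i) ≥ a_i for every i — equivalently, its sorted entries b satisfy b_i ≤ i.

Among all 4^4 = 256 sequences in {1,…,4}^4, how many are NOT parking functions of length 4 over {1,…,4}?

131

#PF = (5−4)·5^(4−1) = 1×125 = 125
One tuple (4,4,4,4) → sorted (4,4,4,4): b_1=4>1, not a PF.
So 256 − 125 = 131 fail.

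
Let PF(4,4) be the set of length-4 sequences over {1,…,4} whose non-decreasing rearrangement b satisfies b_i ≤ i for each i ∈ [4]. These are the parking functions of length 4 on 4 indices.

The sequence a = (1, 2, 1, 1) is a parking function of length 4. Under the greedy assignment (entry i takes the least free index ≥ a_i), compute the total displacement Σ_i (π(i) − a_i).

Σπ(i) = 1+…+4 = 10; Σa = 1+2+1+1 = 5; disp = 10−5 = 5.

5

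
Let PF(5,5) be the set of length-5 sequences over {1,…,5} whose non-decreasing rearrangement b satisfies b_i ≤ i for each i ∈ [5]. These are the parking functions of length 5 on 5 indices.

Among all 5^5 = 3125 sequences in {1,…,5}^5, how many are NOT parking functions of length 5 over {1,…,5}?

1829

|PF(5,5)| = 1·6^4 = 1×1296 = 1296 (Konheim–Weiss)
One tuple (4,5,4,4,4) → sorted (4,4,4,4,5): b_1=4>1, not a PF.
So 3125 − 1296 = 1829 fail.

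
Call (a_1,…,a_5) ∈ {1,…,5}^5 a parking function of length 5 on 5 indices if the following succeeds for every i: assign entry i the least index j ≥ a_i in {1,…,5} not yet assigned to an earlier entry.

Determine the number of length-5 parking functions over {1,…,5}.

1296

#PF = (5−5+1)·(5+1)^(5−1) = 1 · 1296 = 1296 (Konheim–Weiss)
One tuple (5,1,1,3,1) → sorted (1,1,1,3,5): b_i ≤ i ∀i, a PF.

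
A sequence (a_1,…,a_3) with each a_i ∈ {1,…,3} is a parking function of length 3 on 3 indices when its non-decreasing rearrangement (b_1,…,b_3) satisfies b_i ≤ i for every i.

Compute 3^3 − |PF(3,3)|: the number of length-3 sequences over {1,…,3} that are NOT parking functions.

#PF = (4−3)·4^(3−1) = 1 · 16 = 16
Check (2,3,3) → sorted (2,3,3): b_1=2>1, not a PF.
Total 27; non-PF = 27−16 = 11

11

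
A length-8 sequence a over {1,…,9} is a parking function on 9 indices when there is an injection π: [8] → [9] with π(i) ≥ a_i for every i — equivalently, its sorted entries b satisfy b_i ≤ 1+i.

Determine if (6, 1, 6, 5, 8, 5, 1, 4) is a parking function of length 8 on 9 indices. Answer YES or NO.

Order a: b = (1, 1, 4, 5, 5, 6, 6, 8).
  b_1=1 ≤ 2
  b_2=1 ≤ 3
  b_3=4 ≤ 4
  b_4=5 ≤ 5
  b_5=5 ≤ 6
  b_6=6 ≤ 7
  b_7=6 ≤ 8
  b_8=8 ≤ 9
All bounds hold ⇒ YES

YES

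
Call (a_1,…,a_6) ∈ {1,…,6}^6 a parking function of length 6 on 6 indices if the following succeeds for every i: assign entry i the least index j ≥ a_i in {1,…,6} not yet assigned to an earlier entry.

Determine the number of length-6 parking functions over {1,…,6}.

#PF = 1·7^5 = 1·16807 = 16807 (Konheim–Weiss)
E.g. (6,4,4,1,1,1) → sorted (1,1,1,4,4,6): b_i ≤ i ∀i, a PF.

16807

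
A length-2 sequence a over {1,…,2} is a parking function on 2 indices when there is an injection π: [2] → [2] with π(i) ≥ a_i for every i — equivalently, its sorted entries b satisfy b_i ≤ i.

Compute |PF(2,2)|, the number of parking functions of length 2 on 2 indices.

|PF(2,2)| = 1·3^1 = 1·3 = 3
E.g. (1,2) → sorted (1,2): b_i ≤ i ∀i, a PF.

3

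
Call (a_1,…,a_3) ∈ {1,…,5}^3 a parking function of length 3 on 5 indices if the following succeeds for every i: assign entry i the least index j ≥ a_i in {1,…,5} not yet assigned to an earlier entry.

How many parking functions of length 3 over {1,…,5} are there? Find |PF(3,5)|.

|PF(3,5)| = (5−3+1)·(5+1)^(3−1) = 3 · 36 = 108
Check (4,5,1) → sorted (1,4,5): b_i ≤ 2+i ∀i, a PF.

108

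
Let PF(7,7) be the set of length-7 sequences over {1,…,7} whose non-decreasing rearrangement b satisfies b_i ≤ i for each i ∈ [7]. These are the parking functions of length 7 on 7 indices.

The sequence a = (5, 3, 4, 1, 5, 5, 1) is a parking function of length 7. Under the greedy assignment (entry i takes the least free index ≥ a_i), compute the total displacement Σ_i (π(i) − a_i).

Σπ(i) = 1+…+7 = 28; Σa = 5+3+4+1+5+5+1 = 24; disp = 28−24 = 4.

4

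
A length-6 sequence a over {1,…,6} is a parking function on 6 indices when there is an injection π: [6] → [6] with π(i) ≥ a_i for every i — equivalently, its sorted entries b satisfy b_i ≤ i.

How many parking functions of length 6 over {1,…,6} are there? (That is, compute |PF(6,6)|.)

Count = (6+1−6)·(6+1)^{6−1} = 1 · 16807 = 16807 [KW]
E.g. (6,2,2,1,5,4) → sorted (1,2,2,4,5,6): b_i ≤ i ∀i, a PF.

16807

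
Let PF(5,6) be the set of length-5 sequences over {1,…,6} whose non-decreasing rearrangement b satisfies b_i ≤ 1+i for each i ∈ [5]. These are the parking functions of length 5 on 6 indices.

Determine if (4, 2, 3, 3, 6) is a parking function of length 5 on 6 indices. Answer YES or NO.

YES

Sorted: b = (2, 3, 3, 4, 6).
  b_1=2 ≤ 2
  b_2=3 ≤ 3
  b_3=3 ≤ 4
  b_4=4 ≤ 5
  b_5=6 ≤ 6
All bounds hold ⇒ YES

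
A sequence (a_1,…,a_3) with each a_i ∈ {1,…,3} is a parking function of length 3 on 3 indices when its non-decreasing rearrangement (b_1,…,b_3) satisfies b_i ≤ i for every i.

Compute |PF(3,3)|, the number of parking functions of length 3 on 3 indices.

16

|PF(3,3)| = (3−3+1)·(3+1)^(3−1) = 1×16 = 16 [KW]
E.g. (1,1,3) → sorted (1,1,3): b_i ≤ i ∀i, a PF.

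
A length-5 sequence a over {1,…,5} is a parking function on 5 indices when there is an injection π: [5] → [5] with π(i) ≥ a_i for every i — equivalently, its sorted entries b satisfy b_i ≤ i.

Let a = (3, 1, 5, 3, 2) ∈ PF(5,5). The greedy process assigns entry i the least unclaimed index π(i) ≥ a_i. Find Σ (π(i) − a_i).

Σπ = 15 ({1..5} each once); Σa = 3+1+5+3+2 = 14; disp = 15−14 = 1.

1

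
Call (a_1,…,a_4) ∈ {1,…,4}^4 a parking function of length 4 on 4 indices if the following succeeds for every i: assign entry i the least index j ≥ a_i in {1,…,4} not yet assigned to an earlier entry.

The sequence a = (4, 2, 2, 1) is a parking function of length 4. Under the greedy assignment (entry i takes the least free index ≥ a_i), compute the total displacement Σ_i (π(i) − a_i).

Σπ = 4·5/2 = 10 (π permutes [4]); Σa = 4+2+2+1 = 9; disp = 10−9 = 1.

1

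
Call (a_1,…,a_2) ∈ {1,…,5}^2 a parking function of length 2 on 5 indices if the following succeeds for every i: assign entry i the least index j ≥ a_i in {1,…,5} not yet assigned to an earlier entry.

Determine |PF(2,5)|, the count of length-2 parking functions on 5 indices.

24

#PF = 4·6^1 = 4·6 = 24 (Pollak)
Check (1,4) → sorted (1,4): b_i ≤ 3+i ∀i, a PF.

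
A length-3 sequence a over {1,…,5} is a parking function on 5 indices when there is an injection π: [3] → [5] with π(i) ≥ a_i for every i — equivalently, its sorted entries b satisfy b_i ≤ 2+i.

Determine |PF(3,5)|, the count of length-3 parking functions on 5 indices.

108

|PF(3,5)| = (6−3)·6^(3−1) = 3·36 = 108 [KW]
One tuple (4,2,2) → sorted (2,2,4): b_i ≤ 2+i ∀i, a PF.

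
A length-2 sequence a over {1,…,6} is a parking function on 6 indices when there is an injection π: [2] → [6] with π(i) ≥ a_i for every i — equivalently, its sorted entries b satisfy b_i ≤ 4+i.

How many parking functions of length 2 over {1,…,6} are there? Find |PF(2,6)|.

|PF| = (7−2)·7^(2−1) = 5×7 = 35 (Konheim–Weiss)
Example (4,6) → sorted (4,6): b_i ≤ 4+i ∀i, a PF.

35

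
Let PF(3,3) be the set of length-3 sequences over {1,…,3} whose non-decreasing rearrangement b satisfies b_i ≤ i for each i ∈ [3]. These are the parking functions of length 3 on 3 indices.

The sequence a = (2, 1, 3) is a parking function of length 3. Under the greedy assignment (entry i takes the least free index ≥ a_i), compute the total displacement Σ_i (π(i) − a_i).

0

Σπ = 6 ({1..3} each once); Σa = 2+1+3 = 6; disp = 6−6 = 0.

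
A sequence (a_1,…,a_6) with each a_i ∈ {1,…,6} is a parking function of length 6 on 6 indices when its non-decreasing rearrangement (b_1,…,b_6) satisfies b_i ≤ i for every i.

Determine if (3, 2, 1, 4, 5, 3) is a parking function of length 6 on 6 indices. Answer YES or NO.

Rearranged: b = (1, 2, 3, 3, 4, 5).
  b_1=1 ≤ 1
  b_2=2 ≤ 2
  b_3=3 ≤ 3
  b_4=3 ≤ 4
  b_5=4 ≤ 5
  b_6=5 ≤ 6
All bounds hold ⇒ YES

YES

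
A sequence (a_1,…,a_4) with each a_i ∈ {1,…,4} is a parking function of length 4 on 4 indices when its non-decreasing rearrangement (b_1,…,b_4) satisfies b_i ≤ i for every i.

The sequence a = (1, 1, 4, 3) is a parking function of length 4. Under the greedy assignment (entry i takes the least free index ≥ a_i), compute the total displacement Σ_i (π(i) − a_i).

Σπ(i) = 1+…+4 = 10; Σa = 1+1+4+3 = 9; disp = 10−9 = 1.

1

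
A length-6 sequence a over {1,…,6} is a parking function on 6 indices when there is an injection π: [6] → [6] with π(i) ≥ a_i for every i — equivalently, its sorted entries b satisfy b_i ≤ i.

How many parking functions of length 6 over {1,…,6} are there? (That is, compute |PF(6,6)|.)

16807

Count = 1·7^5 = 1 · 16807 = 16807 (Pollak)
E.g. (2,1,4,6,5,3) → sorted (1,2,3,4,5,6): b_i ≤ i ∀i, a PF.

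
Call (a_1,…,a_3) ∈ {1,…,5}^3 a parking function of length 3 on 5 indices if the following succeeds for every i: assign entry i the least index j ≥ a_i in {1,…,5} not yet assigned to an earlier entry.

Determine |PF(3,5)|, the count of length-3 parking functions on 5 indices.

108

|PF| = (6−3)·6^(3−1) = 3·36 = 108 (Pollak)
Example (3,3,4) → sorted (3,3,4): b_i ≤ 2+i ∀i, a PF.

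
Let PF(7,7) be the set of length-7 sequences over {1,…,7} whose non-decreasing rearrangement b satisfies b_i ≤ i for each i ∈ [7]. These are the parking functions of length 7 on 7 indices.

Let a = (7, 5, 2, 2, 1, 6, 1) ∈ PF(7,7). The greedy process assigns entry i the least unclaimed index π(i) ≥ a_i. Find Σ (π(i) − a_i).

4

Σπ = 7·8/2 = 28 (π permutes [7]); Σa = 7+5+2+2+1+6+1 = 24; disp = 28−24 = 4.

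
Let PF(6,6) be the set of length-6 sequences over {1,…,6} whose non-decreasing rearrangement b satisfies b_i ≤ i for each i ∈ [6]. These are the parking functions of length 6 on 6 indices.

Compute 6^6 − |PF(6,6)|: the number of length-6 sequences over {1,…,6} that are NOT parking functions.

29849

Count = (6−6+1)·(6+1)^(6−1) = 1·16807 = 16807 [KW]
Example (4,4,5,6,4,5) → sorted (4,4,4,5,5,6): b_1=4>1, not a PF.
6^6 − 16807 = 46656 − 16807 = 29849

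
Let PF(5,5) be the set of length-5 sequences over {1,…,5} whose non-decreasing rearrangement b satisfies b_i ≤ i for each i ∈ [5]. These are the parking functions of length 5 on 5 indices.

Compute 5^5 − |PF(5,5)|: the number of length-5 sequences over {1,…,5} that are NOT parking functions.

1829

|PF| = 1·6^4 = 1×1296 = 1296 (Konheim–Weiss)
Example (4,3,3,5,5) → sorted (3,3,4,5,5): b_1=3>1, not a PF.
So 3125 − 1296 = 1829 fail.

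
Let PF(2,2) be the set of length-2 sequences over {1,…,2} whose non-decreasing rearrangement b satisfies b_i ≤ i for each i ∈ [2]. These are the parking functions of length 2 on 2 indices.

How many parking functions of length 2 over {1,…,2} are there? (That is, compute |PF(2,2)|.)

|PF| = 1·3^1 = 1·3 = 3 (Konheim–Weiss)
Check (1,2) → sorted (1,2): b_i ≤ i ∀i, a PF.

3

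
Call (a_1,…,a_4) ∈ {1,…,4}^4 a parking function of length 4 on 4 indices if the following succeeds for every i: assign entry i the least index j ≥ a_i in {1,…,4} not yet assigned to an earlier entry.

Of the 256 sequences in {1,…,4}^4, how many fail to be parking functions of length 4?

#PF = (4+1−4)·(4+1)^{4−1} = 1 · 125 = 125 [KW]
Check (3,2,3,4) → sorted (2,3,3,4): b_1=2>1, not a PF.
4^4 − 125 = 256 − 125 = 131

131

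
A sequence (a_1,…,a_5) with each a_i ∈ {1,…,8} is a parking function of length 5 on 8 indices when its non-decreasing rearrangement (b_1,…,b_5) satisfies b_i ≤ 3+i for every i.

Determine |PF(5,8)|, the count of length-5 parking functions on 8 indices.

26244

Count = 4·9^4 = 4×6561 = 26244 [KW]
Example (4,3,2,5,4) → sorted (2,3,4,4,5): b_i ≤ 3+i ∀i, a PF.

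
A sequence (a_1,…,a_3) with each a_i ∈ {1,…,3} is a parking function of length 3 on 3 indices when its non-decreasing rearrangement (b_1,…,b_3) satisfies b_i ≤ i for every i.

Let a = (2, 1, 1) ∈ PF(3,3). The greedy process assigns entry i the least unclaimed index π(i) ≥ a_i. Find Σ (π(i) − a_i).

Σπ(i) = 1+…+3 = 6; Σa = 2+1+1 = 4; disp = 6−4 = 2.

2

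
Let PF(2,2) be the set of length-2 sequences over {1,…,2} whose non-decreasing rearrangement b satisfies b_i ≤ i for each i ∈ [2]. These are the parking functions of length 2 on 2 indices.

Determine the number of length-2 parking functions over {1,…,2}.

3

|PF(2,2)| = (3−2)·3^(2−1) = 1 · 3 = 3 (Pollak)
E.g. (1,1) → sorted (1,1): b_i ≤ i ∀i, a PF.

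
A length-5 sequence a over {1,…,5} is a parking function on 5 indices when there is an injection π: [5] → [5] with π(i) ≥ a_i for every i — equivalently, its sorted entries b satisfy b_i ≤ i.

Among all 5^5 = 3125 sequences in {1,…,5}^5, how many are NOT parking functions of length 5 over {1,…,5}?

#PF = (5−5+1)·(5+1)^(5−1) = 1×1296 = 1296
One tuple (5,2,4,5,2) → sorted (2,2,4,5,5): b_1=2>1, not a PF.
Total 3125; non-PF = 3125−1296 = 1829

1829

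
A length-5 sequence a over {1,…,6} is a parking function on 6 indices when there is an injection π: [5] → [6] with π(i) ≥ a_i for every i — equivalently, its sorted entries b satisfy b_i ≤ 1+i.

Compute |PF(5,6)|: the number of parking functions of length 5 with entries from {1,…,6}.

4802

|PF| = 2·7^4 = 2·2401 = 4802 (Pollak)
E.g. (3,3,2,6,3) → sorted (2,3,3,3,6): b_i ≤ 1+i ∀i, a PF.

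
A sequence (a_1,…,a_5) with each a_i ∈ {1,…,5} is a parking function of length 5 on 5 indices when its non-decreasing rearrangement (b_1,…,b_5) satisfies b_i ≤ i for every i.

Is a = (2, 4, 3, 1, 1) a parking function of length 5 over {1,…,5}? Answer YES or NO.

YES

Sorted: b = (1, 1, 2, 3, 4).
  b_1=1 ≤ 1
  b_2=1 ≤ 2
  b_3=2 ≤ 3
  b_4=3 ≤ 4
  b_5=4 ≤ 5
All bounds hold ⇒ YES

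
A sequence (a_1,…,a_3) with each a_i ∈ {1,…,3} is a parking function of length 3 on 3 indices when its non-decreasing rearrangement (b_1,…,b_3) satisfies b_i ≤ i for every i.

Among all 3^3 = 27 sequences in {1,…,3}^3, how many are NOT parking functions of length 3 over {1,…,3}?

11

Count = (3+1−3)·(3+1)^{3−1} = 1×16 = 16 [KW]
One tuple (3,3,2) → sorted (2,3,3): b_1=2>1, not a PF.
So 27 − 16 = 11 fail.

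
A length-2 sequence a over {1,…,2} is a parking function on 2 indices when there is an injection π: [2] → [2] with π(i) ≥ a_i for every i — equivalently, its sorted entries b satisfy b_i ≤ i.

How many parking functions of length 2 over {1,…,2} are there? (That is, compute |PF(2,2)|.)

3

Count = 1·3^1 = 1×3 = 3 [KW]
Example (2,1) → sorted (1,2): b_i ≤ i ∀i, a PF.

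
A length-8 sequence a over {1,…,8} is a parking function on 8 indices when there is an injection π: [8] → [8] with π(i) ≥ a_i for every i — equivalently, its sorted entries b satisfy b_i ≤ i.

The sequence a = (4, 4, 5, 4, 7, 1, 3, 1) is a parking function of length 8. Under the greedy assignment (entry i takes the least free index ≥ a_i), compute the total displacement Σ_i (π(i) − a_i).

7

Σπ = 8·9/2 = 36 (π permutes [8]); Σa = 4+4+5+4+7+1+3+1 = 29; disp = 36−29 = 7.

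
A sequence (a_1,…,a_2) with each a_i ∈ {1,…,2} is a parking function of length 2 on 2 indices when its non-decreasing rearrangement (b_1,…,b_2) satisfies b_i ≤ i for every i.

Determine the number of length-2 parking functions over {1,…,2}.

3

Count = (3−2)·3^(2−1) = 1 · 3 = 3 (Pollak)
E.g. (1,2) → sorted (1,2): b_i ≤ i ∀i, a PF.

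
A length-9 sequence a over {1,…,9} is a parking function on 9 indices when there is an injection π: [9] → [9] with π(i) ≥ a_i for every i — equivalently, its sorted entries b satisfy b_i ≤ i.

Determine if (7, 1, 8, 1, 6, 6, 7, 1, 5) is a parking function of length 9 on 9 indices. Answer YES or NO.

Order a: b = (1, 1, 1, 5, 6, 6, 7, 7, 8).
  b_1=1 ≤ 1
  b_2=1 ≤ 2
  b_3=1 ≤ 3
  b_4=5 > 4
  fails at i=4 ⇒ NO

NO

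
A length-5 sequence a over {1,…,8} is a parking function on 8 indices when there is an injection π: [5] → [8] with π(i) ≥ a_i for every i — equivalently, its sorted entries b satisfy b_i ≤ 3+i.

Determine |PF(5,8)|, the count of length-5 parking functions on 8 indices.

26244

|PF| = (9−5)·9^(5−1) = 4·6561 = 26244 (Pollak)
One tuple (7,7,6,3,1) → sorted (1,3,6,7,7): b_i ≤ 3+i ∀i, a PF.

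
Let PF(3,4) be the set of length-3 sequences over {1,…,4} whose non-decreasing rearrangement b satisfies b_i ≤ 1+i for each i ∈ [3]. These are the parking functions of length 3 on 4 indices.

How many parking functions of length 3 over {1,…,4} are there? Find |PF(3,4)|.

50

Count = (4+1−3)·(4+1)^{3−1} = 2·25 = 50 (Konheim–Weiss)
One tuple (2,2,1) → sorted (1,2,2): b_i ≤ 1+i ∀i, a PF.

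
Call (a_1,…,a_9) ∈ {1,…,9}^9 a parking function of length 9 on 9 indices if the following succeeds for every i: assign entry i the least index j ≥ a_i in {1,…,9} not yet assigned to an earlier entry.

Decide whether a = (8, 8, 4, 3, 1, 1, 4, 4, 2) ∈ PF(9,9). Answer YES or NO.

YES

Order a: b = (1, 1, 2, 3, 4, 4, 4, 8, 8).
  b_1=1 ≤ 1
  b_2=1 ≤ 2
  b_3=2 ≤ 3
  b_4=3 ≤ 4
  b_5=4 ≤ 5
  b_6=4 ≤ 6
  b_7=4 ≤ 7
  b_8=8 ≤ 8
  b_9=8 ≤ 9
All bounds hold ⇒ YES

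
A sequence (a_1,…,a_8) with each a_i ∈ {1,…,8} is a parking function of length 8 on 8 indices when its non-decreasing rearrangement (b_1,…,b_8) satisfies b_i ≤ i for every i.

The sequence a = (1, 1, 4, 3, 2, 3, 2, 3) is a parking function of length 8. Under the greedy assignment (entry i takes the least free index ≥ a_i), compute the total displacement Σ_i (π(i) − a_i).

17

Σπ(i) = 1+…+8 = 36; Σa = 1+1+4+3+2+3+2+3 = 19; disp = 36−19 = 17.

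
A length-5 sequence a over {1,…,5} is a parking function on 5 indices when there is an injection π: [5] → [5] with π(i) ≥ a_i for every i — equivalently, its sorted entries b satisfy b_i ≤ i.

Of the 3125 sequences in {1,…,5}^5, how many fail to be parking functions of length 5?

|PF(5,5)| = 1·6^4 = 1 · 1296 = 1296 [KW]
Check (4,5,1,5,5) → sorted (1,4,5,5,5): b_2=4>2, not a PF.
So 3125 − 1296 = 1829 fail.

1829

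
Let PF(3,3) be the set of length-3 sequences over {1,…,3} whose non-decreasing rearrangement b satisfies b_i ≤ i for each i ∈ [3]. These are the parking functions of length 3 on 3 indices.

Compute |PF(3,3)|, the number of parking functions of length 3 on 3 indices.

Count = (3+1−3)·(3+1)^{3−1} = 1×16 = 16 (Konheim–Weiss)
Check (1,2,1) → sorted (1,1,2): b_i ≤ i ∀i, a PF.

16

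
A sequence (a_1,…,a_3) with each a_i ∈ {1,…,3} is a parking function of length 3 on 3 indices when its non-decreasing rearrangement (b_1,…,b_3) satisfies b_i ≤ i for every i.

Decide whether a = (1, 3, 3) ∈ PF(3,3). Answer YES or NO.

NO

Rearranged: b = (1, 3, 3).
  b_1=1 ≤ 1
  b_2=3 > 2
  fails at i=2 ⇒ NO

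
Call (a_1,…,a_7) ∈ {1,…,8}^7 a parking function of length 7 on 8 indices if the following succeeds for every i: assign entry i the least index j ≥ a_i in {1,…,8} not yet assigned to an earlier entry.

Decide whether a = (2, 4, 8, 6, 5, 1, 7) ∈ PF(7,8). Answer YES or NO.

YES

Order a: b = (1, 2, 4, 5, 6, 7, 8).
  b_1=1 ≤ 2
  b_2=2 ≤ 3
  b_3=4 ≤ 4
  b_4=5 ≤ 5
  b_5=6 ≤ 6
  b_6=7 ≤ 7
  b_7=8 ≤ 8
All bounds hold ⇒ YES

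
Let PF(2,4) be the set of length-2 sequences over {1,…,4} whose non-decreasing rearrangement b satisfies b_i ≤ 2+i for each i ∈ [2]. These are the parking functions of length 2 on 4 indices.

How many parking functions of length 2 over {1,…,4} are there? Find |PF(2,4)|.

15

|PF(2,4)| = (5−2)·5^(2−1) = 3 · 5 = 15 (Pollak)
One tuple (3,1) → sorted (1,3): b_i ≤ 2+i ∀i, a PF.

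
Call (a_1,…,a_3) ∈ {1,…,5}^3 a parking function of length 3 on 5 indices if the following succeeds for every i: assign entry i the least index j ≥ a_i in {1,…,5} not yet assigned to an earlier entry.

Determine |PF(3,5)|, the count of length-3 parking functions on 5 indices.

|PF(3,5)| = 3·6^2 = 3 · 36 = 108
One tuple (1,5,3) → sorted (1,3,5): b_i ≤ 2+i ∀i, a PF.

108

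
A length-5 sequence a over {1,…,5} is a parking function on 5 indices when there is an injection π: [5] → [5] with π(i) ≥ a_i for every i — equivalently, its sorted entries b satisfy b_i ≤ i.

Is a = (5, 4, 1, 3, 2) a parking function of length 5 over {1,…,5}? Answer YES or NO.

YES

Rearranged: b = (1, 2, 3, 4, 5).
  b_1=1 ≤ 1
  b_2=2 ≤ 2
  b_3=3 ≤ 3
  b_4=4 ≤ 4
  b_5=5 ≤ 5
All bounds hold ⇒ YES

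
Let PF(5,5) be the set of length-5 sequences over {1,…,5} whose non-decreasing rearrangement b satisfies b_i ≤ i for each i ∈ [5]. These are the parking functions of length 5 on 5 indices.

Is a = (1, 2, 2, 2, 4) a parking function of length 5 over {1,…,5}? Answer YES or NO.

YES

Sorted: b = (1, 2, 2, 2, 4).
  b_1=1 ≤ 1
  b_2=2 ≤ 2
  b_3=2 ≤ 3
  b_4=2 ≤ 4
  b_5=4 ≤ 5
All bounds hold ⇒ YES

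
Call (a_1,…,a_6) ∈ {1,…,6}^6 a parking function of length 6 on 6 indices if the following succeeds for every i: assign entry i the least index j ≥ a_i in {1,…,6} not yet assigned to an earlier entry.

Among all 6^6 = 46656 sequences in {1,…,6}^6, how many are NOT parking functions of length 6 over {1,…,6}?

29849

Count = (7−6)·7^(6−1) = 1×16807 = 16807 (Pollak)
E.g. (4,3,3,4,6,4) → sorted (3,3,4,4,4,6): b_1=3>1, not a PF.
So 46656 − 16807 = 29849 fail.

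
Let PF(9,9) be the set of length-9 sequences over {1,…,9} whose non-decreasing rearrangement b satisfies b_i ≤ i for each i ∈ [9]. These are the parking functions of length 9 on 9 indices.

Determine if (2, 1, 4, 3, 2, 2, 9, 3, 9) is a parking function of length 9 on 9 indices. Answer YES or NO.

Order a: b = (1, 2, 2, 2, 3, 3, 4, 9, 9).
  b_1=1 ≤ 1
  b_2=2 ≤ 2
  b_3=2 ≤ 3
  b_4=2 ≤ 4
  b_5=3 ≤ 5
  b_6=3 ≤ 6
  b_7=4 ≤ 7
  b_8=9 > 8
  fails at i=8 ⇒ NO

NO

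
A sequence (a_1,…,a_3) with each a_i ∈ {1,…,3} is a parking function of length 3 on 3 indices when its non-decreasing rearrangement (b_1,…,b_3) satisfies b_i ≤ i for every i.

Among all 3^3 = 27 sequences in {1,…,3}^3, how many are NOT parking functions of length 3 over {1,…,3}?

|PF| = (3−3+1)·(3+1)^(3−1) = 1 · 16 = 16 (Konheim–Weiss)
Example (2,2,3) → sorted (2,2,3): b_1=2>1, not a PF.
Total 27; non-PF = 27−16 = 11

11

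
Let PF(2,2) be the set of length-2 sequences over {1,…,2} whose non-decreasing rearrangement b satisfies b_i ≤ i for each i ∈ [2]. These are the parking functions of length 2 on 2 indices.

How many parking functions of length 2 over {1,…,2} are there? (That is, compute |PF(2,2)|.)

3

#PF = (2−2+1)·(2+1)^(2−1) = 1×3 = 3 [KW]
Example (2,1) → sorted (1,2): b_i ≤ i ∀i, a PF.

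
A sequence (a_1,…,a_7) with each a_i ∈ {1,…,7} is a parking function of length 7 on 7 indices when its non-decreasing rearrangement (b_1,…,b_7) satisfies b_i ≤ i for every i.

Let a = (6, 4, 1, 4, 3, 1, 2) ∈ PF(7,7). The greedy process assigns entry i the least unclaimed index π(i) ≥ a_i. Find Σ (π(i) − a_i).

7

Σπ = 28 ({1..7} each once); Σa = 6+4+1+4+3+1+2 = 21; disp = 28−21 = 7.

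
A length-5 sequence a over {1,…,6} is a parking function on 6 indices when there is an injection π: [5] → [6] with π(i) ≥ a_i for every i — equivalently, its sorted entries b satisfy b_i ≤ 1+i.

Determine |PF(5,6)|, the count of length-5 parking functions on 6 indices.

4802

|PF| = 2·7^4 = 2·2401 = 4802 [KW]
One tuple (6,2,1,3,2) → sorted (1,2,2,3,6): b_i ≤ 1+i ∀i, a PF.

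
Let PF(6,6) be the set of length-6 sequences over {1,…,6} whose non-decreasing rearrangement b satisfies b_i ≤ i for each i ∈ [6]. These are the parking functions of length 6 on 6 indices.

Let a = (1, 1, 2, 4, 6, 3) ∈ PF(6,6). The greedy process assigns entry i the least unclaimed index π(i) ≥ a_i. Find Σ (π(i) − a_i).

4

Σπ = 6·7/2 = 21 (π permutes [6]); Σa = 1+1+2+4+6+3 = 17; disp = 21−17 = 4.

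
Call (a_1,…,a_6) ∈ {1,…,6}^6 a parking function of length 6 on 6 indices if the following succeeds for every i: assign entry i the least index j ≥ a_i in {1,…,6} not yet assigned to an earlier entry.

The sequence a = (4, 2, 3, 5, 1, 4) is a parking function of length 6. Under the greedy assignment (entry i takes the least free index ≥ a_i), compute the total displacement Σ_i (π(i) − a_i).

2

Σπ(i) = 1+…+6 = 21; Σa = 4+2+3+5+1+4 = 19; disp = 21−19 = 2.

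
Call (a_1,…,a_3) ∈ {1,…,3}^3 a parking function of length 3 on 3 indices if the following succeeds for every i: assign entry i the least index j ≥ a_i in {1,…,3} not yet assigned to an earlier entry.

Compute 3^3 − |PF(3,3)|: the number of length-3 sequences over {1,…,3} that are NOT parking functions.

|PF| = 1·4^2 = 1·16 = 16 (Konheim–Weiss)
Example (2,3,3) → sorted (2,3,3): b_1=2>1, not a PF.
3^3 − 16 = 27 − 16 = 11

11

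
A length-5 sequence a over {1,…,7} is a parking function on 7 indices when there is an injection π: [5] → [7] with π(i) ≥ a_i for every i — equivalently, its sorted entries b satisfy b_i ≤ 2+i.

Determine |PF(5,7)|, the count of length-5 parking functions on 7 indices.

12288

|PF(5,7)| = (7+1−5)·(7+1)^{5−1} = 3·4096 = 12288
One tuple (1,7,6,2,4) → sorted (1,2,4,6,7): b_i ≤ 2+i ∀i, a PF.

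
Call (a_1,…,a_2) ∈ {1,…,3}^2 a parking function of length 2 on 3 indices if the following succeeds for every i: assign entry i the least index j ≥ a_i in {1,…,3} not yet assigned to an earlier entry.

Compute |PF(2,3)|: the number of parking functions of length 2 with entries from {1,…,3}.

8

Count = (4−2)·4^(2−1) = 2·4 = 8
Example (2,2) → sorted (2,2): b_i ≤ 1+i ∀i, a PF.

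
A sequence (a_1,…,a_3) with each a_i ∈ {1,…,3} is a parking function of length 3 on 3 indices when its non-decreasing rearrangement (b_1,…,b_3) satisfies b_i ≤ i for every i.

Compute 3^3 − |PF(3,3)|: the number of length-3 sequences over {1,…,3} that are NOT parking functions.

11

|PF(3,3)| = (3+1−3)·(3+1)^{3−1} = 1·16 = 16
Example (3,3,3) → sorted (3,3,3): b_1=3>1, not a PF.
So 27 − 16 = 11 fail.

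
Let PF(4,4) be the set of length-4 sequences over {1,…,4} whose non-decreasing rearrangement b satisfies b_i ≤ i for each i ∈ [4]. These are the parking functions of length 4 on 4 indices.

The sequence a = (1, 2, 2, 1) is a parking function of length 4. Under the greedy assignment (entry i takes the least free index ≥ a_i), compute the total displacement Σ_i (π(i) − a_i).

Σπ(i) = 1+…+4 = 10; Σa = 1+2+2+1 = 6; disp = 10−6 = 4.

4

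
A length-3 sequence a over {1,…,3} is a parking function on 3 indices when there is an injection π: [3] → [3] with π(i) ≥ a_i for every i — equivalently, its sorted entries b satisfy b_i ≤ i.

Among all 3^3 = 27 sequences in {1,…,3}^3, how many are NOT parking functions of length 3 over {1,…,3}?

|PF| = (3−3+1)·(3+1)^(3−1) = 1·16 = 16 (Pollak)
E.g. (3,2,2) → sorted (2,2,3): b_1=2>1, not a PF.
3^3 − 16 = 27 − 16 = 11

11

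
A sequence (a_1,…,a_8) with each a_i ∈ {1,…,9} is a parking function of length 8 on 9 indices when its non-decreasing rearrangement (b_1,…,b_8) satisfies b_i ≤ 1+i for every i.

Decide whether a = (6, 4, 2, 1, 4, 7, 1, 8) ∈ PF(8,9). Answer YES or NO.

YES

Sorted: b = (1, 1, 2, 4, 4, 6, 7, 8).
  b_1=1 ≤ 2
  b_2=1 ≤ 3
  b_3=2 ≤ 4
  b_4=4 ≤ 5
  b_5=4 ≤ 6
  b_6=6 ≤ 7
  b_7=7 ≤ 8
  b_8=8 ≤ 9
All bounds hold ⇒ YES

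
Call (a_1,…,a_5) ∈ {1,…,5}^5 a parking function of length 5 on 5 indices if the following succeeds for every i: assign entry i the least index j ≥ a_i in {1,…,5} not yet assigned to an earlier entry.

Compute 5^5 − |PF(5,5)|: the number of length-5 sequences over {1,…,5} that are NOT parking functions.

1829

#PF = (6−5)·6^(5−1) = 1·1296 = 1296 [KW]
One tuple (4,5,4,4,4) → sorted (4,4,4,4,5): b_1=4>1, not a PF.
So 3125 − 1296 = 1829 fail.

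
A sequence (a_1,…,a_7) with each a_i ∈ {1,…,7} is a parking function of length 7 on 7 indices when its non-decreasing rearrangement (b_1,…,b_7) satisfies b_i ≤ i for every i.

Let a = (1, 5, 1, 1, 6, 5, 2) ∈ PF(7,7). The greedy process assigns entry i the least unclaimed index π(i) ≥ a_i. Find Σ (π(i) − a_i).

7

Σπ(i) = 1+…+7 = 28; Σa = 1+5+1+1+6+5+2 = 21; disp = 28−21 = 7.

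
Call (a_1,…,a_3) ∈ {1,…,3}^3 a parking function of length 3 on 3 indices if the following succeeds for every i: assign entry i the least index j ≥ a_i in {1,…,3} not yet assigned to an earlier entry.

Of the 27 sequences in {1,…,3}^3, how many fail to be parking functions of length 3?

11

|PF(3,3)| = 1·4^2 = 1 · 16 = 16 [KW]
Example (3,3,1) → sorted (1,3,3): b_2=3>2, not a PF.
3^3 − 16 = 27 − 16 = 11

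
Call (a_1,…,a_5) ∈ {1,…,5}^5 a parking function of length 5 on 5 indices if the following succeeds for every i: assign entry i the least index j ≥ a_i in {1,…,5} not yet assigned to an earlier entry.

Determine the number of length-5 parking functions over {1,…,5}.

1296

|PF| = (5+1−5)·(5+1)^{5−1} = 1 · 1296 = 1296
Check (5,2,1,1,3) → sorted (1,1,2,3,5): b_i ≤ i ∀i, a PF.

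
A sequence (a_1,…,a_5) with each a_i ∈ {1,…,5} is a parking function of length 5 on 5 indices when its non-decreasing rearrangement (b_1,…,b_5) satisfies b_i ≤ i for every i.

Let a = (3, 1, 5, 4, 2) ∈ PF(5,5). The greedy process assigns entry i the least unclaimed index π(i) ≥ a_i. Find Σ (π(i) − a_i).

Σπ(i) = 1+…+5 = 15; Σa = 3+1+5+4+2 = 15; disp = 15−15 = 0.

0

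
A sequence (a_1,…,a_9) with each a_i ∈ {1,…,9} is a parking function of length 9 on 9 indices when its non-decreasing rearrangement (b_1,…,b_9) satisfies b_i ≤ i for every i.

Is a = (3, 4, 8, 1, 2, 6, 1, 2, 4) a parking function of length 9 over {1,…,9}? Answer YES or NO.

Rearranged: b = (1, 1, 2, 2, 3, 4, 4, 6, 8).
  b_1=1 ≤ 1
  b_2=1 ≤ 2
  b_3=2 ≤ 3
  b_4=2 ≤ 4
  b_5=3 ≤ 5
  b_6=4 ≤ 6
  b_7=4 ≤ 7
  b_8=6 ≤ 8
  b_9=8 ≤ 9
All bounds hold ⇒ YES

YES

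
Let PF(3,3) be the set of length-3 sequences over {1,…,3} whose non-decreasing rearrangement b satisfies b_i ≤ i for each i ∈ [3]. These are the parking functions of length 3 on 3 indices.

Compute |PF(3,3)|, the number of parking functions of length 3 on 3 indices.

16

#PF = 1·4^2 = 1·16 = 16 [KW]
E.g. (1,2,2) → sorted (1,2,2): b_i ≤ i ∀i, a PF.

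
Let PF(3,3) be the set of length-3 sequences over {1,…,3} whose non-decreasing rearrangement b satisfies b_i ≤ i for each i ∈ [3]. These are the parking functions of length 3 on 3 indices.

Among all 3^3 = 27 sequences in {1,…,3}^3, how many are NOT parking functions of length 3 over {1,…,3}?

11

|PF(3,3)| = 1·4^2 = 1 · 16 = 16
Check (3,3,2) → sorted (2,3,3): b_1=2>1, not a PF.
3^3 − 16 = 27 − 16 = 11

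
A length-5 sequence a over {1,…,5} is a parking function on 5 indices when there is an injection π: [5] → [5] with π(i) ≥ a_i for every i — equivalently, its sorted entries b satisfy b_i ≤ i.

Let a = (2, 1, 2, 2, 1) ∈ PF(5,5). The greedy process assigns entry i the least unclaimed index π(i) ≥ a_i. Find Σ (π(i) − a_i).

Σπ = 15 ({1..5} each once); Σa = 2+1+2+2+1 = 8; disp = 15−8 = 7.

7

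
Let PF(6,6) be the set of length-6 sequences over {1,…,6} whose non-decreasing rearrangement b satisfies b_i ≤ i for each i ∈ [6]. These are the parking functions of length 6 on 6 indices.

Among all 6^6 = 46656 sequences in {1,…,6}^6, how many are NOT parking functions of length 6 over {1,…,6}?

29849

|PF(6,6)| = (7−6)·7^(6−1) = 1·16807 = 16807
One tuple (5,6,6,1,4,5) → sorted (1,4,5,5,6,6): b_2=4>2, not a PF.
Total 46656; non-PF = 46656−16807 = 29849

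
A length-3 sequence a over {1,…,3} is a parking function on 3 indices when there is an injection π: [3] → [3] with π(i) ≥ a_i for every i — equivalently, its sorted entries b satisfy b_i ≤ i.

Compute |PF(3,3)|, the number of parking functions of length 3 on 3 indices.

16

|PF(3,3)| = (3−3+1)·(3+1)^(3−1) = 1×16 = 16 (Pollak)
E.g. (1,1,3) → sorted (1,1,3): b_i ≤ i ∀i, a PF.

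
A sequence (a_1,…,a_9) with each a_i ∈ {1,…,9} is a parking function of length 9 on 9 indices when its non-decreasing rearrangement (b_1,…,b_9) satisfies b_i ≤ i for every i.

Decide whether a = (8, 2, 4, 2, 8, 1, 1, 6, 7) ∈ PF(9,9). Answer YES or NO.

Sorted: b = (1, 1, 2, 2, 4, 6, 7, 8, 8).
  b_1=1 ≤ 1
  b_2=1 ≤ 2
  b_3=2 ≤ 3
  b_4=2 ≤ 4
  b_5=4 ≤ 5
  b_6=6 ≤ 6
  b_7=7 ≤ 7
  b_8=8 ≤ 8
  b_9=8 ≤ 9
All bounds hold ⇒ YES

YES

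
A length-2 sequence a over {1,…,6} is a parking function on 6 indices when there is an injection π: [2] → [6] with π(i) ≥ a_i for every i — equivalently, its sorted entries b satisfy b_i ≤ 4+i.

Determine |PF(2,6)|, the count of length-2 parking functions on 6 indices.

35

|PF(2,6)| = (6+1−2)·(6+1)^{2−1} = 5·7 = 35 (Konheim–Weiss)
Example (4,1) → sorted (1,4): b_i ≤ 4+i ∀i, a PF.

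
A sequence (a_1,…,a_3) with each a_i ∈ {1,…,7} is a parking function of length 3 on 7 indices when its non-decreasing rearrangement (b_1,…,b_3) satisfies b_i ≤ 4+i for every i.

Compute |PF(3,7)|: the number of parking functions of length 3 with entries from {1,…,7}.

320

Count = (7+1−3)·(7+1)^{3−1} = 5 · 64 = 320 [KW]
Check (4,2,7) → sorted (2,4,7): b_i ≤ 4+i ∀i, a PF.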